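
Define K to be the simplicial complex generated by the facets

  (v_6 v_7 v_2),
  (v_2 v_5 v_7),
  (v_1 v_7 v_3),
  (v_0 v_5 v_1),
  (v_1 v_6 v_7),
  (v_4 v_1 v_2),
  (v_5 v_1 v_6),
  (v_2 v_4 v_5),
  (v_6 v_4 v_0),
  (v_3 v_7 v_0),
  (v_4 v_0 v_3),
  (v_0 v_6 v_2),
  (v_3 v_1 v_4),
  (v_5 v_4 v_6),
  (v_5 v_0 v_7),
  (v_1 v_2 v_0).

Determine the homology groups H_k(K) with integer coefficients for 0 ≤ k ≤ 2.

Take the total order v_0 < v_1 < v_2 < v_3 < v_4 < v_5 < v_6 < v_7 on the vertex set. Then K (dimension 2) consists of the simplices:

  0-simplices (8): [v_0], [v_1], [v_2], [v_3], [v_4], [v_5], [v_6], [v_7]
  1-simplices (24): (24 of them)
  2-simplices (16): (16 of them)

Hence C_0 ≅ Z^8, C_1 ≅ Z^24, C_2 ≅ Z^16.

∂_1: C_1 → C_0 sends each edge [p,q] (with p < q) to q − p. For instance
  ∂[v_5,v_7] = [v_7] − [v_5].
The resulting 8×24 matrix has rank 7, and its Smith normal form has invariant factors (1,1,1,1,1,1,1).

The boundary map ∂_2: C_2 → C_1 sends each 2-simplex [p,q,r] to [q,r] − [p,r] + [p,q]. For instance
  ∂[v_2,v_4,v_5] = [v_4,v_5] − [v_2,v_5] + [v_2,v_4],
  ∂[v_0,v_3,v_4] = [v_3,v_4] − [v_0,v_4] + [v_0,v_3].
The 24×16 boundary matrix has rank 15 and Smith normal form diag(1,1,1,1,1,1,1,1,1,1,1,1,1,1,1).

Now H_k = ker ∂_k / im ∂_{k+1}, so:

  H_0: rank C_0 − rank ∂_1 = 8 − 7 = 1, and the invariant factors of ∂_1 are all 1, so H_0 ≅ Z.
  H_1: rank ker ∂_1 − rank ∂_2 = (24 − 7) − 15 = 2, and the invariant factors of ∂_2 are all 1, so H_1 ≅ Z^2.
  H_2: rank ker ∂_2 − rank ∂_3 = (16 − 15) − 0 = 1, and there is no ∂_3, so H_2 ≅ Z.

H_0 = Z,  H_1 = Z^2,  H_2 = Z.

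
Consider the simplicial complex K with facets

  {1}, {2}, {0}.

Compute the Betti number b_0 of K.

Order the vertices as 0 < 1 < 2. Listing each simplex with vertices in this order, K has dimension 0 with simplices:

  0-simplices (3): [0], [1], [2]

Hence C_0 ≅ Z^3.

Reading off H_k = ker ∂_k / im ∂_{k+1}:

  H_0: rank C_0 − rank ∂_1 = 3 − 0 = 3, and there is no ∂_1, so H_0 ≅ Z^3.

Hence the Betti numbers are b_0 = 3.

b_0 = 3.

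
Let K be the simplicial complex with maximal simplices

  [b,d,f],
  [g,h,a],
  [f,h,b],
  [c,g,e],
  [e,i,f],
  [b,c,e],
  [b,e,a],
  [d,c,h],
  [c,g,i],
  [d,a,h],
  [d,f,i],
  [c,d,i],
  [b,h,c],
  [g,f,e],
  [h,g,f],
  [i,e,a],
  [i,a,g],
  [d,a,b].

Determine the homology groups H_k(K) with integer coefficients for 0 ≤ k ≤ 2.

H_0 ≅ Z,  H_1 ≅ Z ⊕ Z/2,  H_2 = 0.

K has 9 vertices, 27 edges, 18 triangles.
rank ∂_0 = 0, rank ∂_1 = 8 ⇒ b_0 = 9 − 0 − 8 = 1; all invariant factors of ∂_1 are 1 so no torsion. So H_0 ≅ Z.
rank ∂_1 = 8, rank ∂_2 = 18 ⇒ b_1 = 27 − 8 − 18 = 1; ∂_2 has invariant factor(s) [2] giving torsion. So H_1 ≅ Z ⊕ Z/2.
rank ∂_2 = 18, rank ∂_3 = 0 ⇒ b_2 = 18 − 18 − 0 = 0. So H_2 ≅ 0.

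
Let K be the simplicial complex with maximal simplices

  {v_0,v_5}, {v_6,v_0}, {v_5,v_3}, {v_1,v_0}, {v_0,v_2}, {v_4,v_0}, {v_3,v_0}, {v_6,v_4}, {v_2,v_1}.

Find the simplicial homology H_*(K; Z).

H_0 ≅ Z,  H_1 ≅ Z^3.

Fix the vertex order v_0 < v_1 < v_2 < v_3 < v_4 < v_5 < v_6 and write every simplex with vertices in increasing order. Then dim K = 1 and the simplices of K are:

  0-simplices (7): [v_0], [v_1], [v_2], [v_3], [v_4], [v_5], [v_6]
  1-simplices (9): [v_0,v_1], [v_0,v_2], [v_0,v_3], [v_0,v_4], [v_0,v_5], [v_0,v_6], [v_1,v_2], [v_3,v_5], [v_4,v_6]

Hence C_0 ≅ Z^7, C_1 ≅ Z^9.

∂_1: C_1 → C_0 maps an edge to its endpoints' difference, ∂[p,q] = q − p. For instance
  ∂[v_0,v_5] = [v_5] − [v_0].
As a 7×9 matrix over Z this has rank 6, with invariant factors (1,1,1,1,1,1).

Now H_k = ker ∂_k / im ∂_{k+1}, so:

  H_0: rank C_0 − rank ∂_1 = 7 − 6 = 1, and the invariant factors of ∂_1 are all 1, so H_0 ≅ Z.
  H_1: rank ker ∂_1 − rank ∂_2 = (9 − 6) − 0 = 3, and there is no ∂_2, so H_1 ≅ Z^3.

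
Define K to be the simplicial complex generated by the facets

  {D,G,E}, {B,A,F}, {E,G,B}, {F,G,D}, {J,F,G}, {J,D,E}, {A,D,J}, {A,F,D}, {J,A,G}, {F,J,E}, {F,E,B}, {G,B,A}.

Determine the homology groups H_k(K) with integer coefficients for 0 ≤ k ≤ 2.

Order the vertices as A < B < D < E < F < G < J. Listing each simplex with vertices in this order, K has dimension 2 with simplices:

  0-simplices (7): A, B, D, E, F, G, J
  1-simplices (18): AB, AD, AF, AG, AJ, BE, BF, BG, DE, DF, DG, DJ, EF, EG, EJ, FG, FJ, GJ
  2-simplices (12): ABF, ABG, ADF, ADJ, AGJ, BEF, BEG, DEG, DEJ, DFG, EFJ, FGJ

giving chain groups C_0 ≅ Z^7, C_1 ≅ Z^18, C_2 ≅ Z^12.

The boundary map ∂_1: C_1 → C_0 is given by ∂[p,q] = [q] − [p]. For instance
  ∂BF = F − B.
As a 7×18 matrix over Z this has rank 6, with invariant factors (1,1,1,1,1,1).

The boundary map ∂_2: C_2 → C_1 acts by ∂[p,q,r] = [q,r] − [p,r] + [p,q]. For instance
  ∂AGJ = GJ − AJ + AG,
  ∂BEG = EG − BG + BE.
The 18×12 boundary matrix has rank 12 and Smith normal form diag(1,1,1,1,1,1,1,1,1,1,1,2).

Computing H_k = (kernel of ∂_k) / (image of ∂_{k+1}):

  H_0: rank C_0 − rank ∂_1 = 7 − 6 = 1, and the invariant factors of ∂_1 are all 1, so H_0 ≅ Z.
  H_1: rank ker ∂_1 − rank ∂_2 = (18 − 6) − 12 = 0, and ∂_2 has invariant factor 2 > 1, so H_1 ≅ Z_2.
  H_2: rank ker ∂_2 − rank ∂_3 = (12 − 12) − 0 = 0, and there is no ∂_3, so H_2 ≅ 0.

H_0 = Z,  H_1 = Z_2,  H_2 = 0.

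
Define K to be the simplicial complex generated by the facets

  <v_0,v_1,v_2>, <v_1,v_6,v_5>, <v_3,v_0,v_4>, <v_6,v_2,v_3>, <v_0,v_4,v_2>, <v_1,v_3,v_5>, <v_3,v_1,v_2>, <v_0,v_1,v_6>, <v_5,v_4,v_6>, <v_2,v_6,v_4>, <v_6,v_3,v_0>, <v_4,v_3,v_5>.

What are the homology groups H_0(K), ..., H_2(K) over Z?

We work with the vertex ordering v_0 < v_1 < v_2 < v_3 < v_4 < v_5 < v_6. The simplices of K, each written with vertices in increasing order, are:

  0-simplices (7): [v_0], [v_1], [v_2], [v_3], [v_4], [v_5], [v_6]
  1-simplices (18): (18 of them)
  2-simplices (12): (12 of them)

giving chain groups C_0 ≅ Z^7, C_1 ≅ Z^18, C_2 ≅ Z^12.

Boundary ∂_1: C_1 → C_0 sends each edge [p,q] (with p < q) to q − p.
The 7×18 boundary matrix has rank 6 and Smith normal form diag(1,1,1,1,1,1).

The boundary map ∂_2: C_2 → C_1 sends each 2-simplex [p,q,r] to [q,r] − [p,r] + [p,q]. For instance
  ∂[v_0,v_1,v_6] = [v_1,v_6] − [v_0,v_6] + [v_0,v_1],
  ∂[v_2,v_4,v_6] = [v_4,v_6] − [v_2,v_6] + [v_2,v_4].
The 18×12 boundary matrix has rank 12 and Smith normal form diag(1,1,1,1,1,1,1,1,1,1,1,2).

Now H_k = ker ∂_k / im ∂_{k+1}, so:

  H_0: rank C_0 − rank ∂_1 = 7 − 6 = 1, and the invariant factors of ∂_1 are all 1, so H_0 = Z.
  H_1: rank ker ∂_1 − rank ∂_2 = (18 − 6) − 12 = 0, and ∂_2 has invariant factor 2 > 1, so H_1 = Z/2.
  H_2: rank ker ∂_2 − rank ∂_3 = (12 − 12) − 0 = 0, and there is no ∂_3, so H_2 = 0.

(K is a triangulation of the real projective plane RP^2.)

H_0 ≅ Z,  H_1 ≅ Z/2,  H_2 = 0.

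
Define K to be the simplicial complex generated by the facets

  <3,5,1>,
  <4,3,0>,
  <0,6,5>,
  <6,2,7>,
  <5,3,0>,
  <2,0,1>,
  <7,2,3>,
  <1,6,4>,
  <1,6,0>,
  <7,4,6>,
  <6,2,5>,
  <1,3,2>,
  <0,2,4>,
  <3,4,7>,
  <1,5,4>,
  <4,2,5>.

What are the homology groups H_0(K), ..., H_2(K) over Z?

H_0 = Z,  H_1 = Z^2,  H_2 = Z.

We work with the vertex ordering 0 < 1 < 2 < 3 < 4 < 5 < 6 < 7. The simplices of K, each written with vertices in increasing order, are:

  0-simplices (8): [0], [1], [2], [3], [4], [5], [6], [7]
  1-simplices (24): (24 of them)
  2-simplices (16): [0,1,2], [0,1,6], [0,2,4], [0,3,4], [0,3,5], [0,5,6], [1,2,3], [1,3,5], [1,4,5], [1,4,6], [2,3,7], [2,4,5], [2,5,6], [2,6,7], [3,4,7], [4,6,7]

Hence C_0 ≅ Z^8, C_1 ≅ Z^24, C_2 ≅ Z^16.

Boundary ∂_1: C_1 → C_0 sends each edge [p,q] (with p < q) to q − p.
This gives a 8×24 integer matrix of rank 7; reducing to Smith normal form yields diagonal entries (1,1,1,1,1,1,1).

∂_2: C_2 → C_1 sends each 2-simplex [p,q,r] to [q,r] − [p,r] + [p,q]. For instance
  ∂[1,4,5] = [4,5] − [1,5] + [1,4],
  ∂[0,3,5] = [3,5] − [0,5] + [0,3].
The resulting 24×16 matrix has rank 15, and its Smith normal form has invariant factors (1,1,1,1,1,1,1,1,1,1,1,1,1,1,1).

From H_k ≅ ker(∂_k) / im(∂_{k+1}) we obtain:

  H_0: rank C_0 − rank ∂_1 = 8 − 7 = 1, and the invariant factors of ∂_1 are all 1, so H_0 ≅ Z.
  H_1: rank ker ∂_1 − rank ∂_2 = (24 − 7) − 15 = 2, and the invariant factors of ∂_2 are all 1, so H_1 ≅ Z^2.
  H_2: rank ker ∂_2 − rank ∂_3 = (16 − 15) − 0 = 1, and there is no ∂_3, so H_2 ≅ Z.

As a check, the Euler characteristic is 8 − 24 + 16 = 0, which agrees with 1 − 2 + 1 = 0.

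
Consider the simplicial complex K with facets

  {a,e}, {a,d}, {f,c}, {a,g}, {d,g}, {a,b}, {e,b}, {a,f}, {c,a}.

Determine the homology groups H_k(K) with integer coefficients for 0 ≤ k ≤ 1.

K has 7 vertices, 9 edges.
rank ∂_0 = 0, rank ∂_1 = 6 ⇒ b_0 = 7 − 0 − 6 = 1; all invariant factors of ∂_1 are 1 so no torsion. So H_0 = Z.
rank ∂_1 = 6, rank ∂_2 = 0 ⇒ b_1 = 9 − 6 − 0 = 3. So H_1 = Z^3.

H_0 ≅ Z,  H_1 ≅ Z^3.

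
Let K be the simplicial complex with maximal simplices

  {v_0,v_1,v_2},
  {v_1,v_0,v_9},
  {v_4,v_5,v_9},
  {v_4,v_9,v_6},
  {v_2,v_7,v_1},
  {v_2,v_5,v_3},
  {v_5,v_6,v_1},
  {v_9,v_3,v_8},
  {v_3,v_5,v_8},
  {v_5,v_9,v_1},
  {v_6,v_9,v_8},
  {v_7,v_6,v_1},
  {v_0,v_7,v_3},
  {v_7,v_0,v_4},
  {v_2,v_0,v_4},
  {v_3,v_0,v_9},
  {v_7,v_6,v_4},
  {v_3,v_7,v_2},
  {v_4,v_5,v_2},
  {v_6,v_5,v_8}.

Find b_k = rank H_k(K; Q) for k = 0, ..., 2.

Take the total order v_0 < v_1 < v_2 < v_3 < v_4 < v_5 < v_6 < v_7 < v_8 < v_9 on the vertex set. Then K (dimension 2) consists of the simplices:

  0-simplices (10): [v_0], [v_1], [v_2], [v_3], [v_4], [v_5], [v_6], [v_7], [v_8], [v_9]
  1-simplices (30): (30 of them)
  2-simplices (20): (20 of them)

so the chain groups are C_0 ≅ Z^10, C_1 ≅ Z^30, C_2 ≅ Z^20.

∂_1: C_1 → C_0 is given by ∂[p,q] = [q] − [p].
The resulting 10×30 matrix has rank 9, and its Smith normal form has invariant factors (1,1,1,1,1,1,1,1,1).

The boundary map ∂_2: C_2 → C_1 maps a triangle to the signed sum of its edges. For instance
  ∂[v_1,v_6,v_7] = [v_6,v_7] − [v_1,v_7] + [v_1,v_6],
  ∂[v_0,v_3,v_9] = [v_3,v_9] − [v_0,v_9] + [v_0,v_3].
The resulting 30×20 matrix has rank 20, and its Smith normal form has invariant factors (1,1,1,1,1,1,1,1,1,1,1,1,1,1,1,1,1,1,1,2).

Reading off H_k = ker ∂_k / im ∂_{k+1}:

  H_0: rank C_0 − rank ∂_1 = 10 − 9 = 1, and the invariant factors of ∂_1 are all 1, so H_0 = Z.
  H_1: rank ker ∂_1 − rank ∂_2 = (30 − 9) − 20 = 1, and ∂_2 has invariant factor 2 > 1, so H_1 = Z ⊕ Z/2.
  H_2: rank ker ∂_2 − rank ∂_3 = (20 − 20) − 0 = 0, and there is no ∂_3, so H_2 = 0.

As a check, the Euler characteristic is 10 − 30 + 20 = 0, which agrees with 1 − 1 + 0 = 0.

Hence the Betti numbers are b_0 = 1, b_1 = 1, b_2 = 0.

b_0 = 1, b_1 = 1, b_2 = 0.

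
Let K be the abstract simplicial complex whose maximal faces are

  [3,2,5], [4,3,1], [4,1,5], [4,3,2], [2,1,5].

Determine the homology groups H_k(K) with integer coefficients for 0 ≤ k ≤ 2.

H_0 ≅ Z,  H_1 ≅ Z,  H_2 = 0.

Fix the vertex order 1 < 2 < 3 < 4 < 5 and write every simplex with vertices in increasing order. Then dim K = 2 and the simplices of K are:

  0-simplices (5): [1], [2], [3], [4], [5]
  1-simplices (10): [1,2], [1,3], [1,4], [1,5], [2,3], [2,4], [2,5], [3,4], [3,5], [4,5]
  2-simplices (5): [1,2,5], [1,3,4], [1,4,5], [2,3,4], [2,3,5]

giving chain groups C_0 ≅ Z^5, C_1 ≅ Z^10, C_2 ≅ Z^5.

∂_1: C_1 → C_0 is given by ∂[p,q] = [q] − [p]. For instance
  ∂[4,5] = [5] − [4].
The resulting 5×10 matrix has rank 4, and its Smith normal form has invariant factors (1,1,1,1).

Boundary ∂_2: C_2 → C_1 acts by ∂[p,q,r] = [q,r] − [p,r] + [p,q]. For instance
  ∂[1,3,4] = [3,4] − [1,4] + [1,3],
  ∂[2,3,5] = [3,5] − [2,5] + [2,3].
As a 10×5 matrix over Z this has rank 5, with invariant factors (1,1,1,1,1).

Reading off H_k = ker ∂_k / im ∂_{k+1}:

  H_0: rank C_0 − rank ∂_1 = 5 − 4 = 1, and the invariant factors of ∂_1 are all 1, so H_0 ≅ Z.
  H_1: rank ker ∂_1 − rank ∂_2 = (10 − 4) − 5 = 1, and the invariant factors of ∂_2 are all 1, so H_1 ≅ Z.
  H_2: rank ker ∂_2 − rank ∂_3 = (5 − 5) − 0 = 0, and there is no ∂_3, so H_2 ≅ 0.

(K is a triangulation of the Möbius band.)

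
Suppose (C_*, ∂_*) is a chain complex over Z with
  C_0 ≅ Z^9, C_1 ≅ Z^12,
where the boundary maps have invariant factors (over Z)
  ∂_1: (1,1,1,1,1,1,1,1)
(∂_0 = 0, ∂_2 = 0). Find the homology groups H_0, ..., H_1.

H_0: b_0 = 9 − 0 − 8 = 1; torsion from ∂_1 factors > 1: none. So H_0 ≅ Z.
H_1: b_1 = 12 − 8 − 0 = 4; torsion from ∂_2 factors > 1: none. So H_1 ≅ Z^4.

H_0 ≅ Z,  H_1 ≅ Z^4.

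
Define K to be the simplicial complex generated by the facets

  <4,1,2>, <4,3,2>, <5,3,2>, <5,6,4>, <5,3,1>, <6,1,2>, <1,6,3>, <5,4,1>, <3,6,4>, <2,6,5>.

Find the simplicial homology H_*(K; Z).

Take the total order 1 < 2 < 3 < 4 < 5 < 6 on the vertex set. Then K (dimension 2) consists of the simplices:

  0-simplices (6): [1], [2], [3], [4], [5], [6]
  1-simplices (15): [1,2], [1,3], [1,4], [1,5], [1,6], [2,3], [2,4], [2,5], [2,6], [3,4], [3,5], [3,6], [4,5], [4,6], [5,6]
  2-simplices (10): [1,2,4], [1,2,6], [1,3,5], [1,3,6], [1,4,5], [2,3,4], [2,3,5], [2,5,6], [3,4,6], [4,5,6]

Hence C_0 ≅ Z^6, C_1 ≅ Z^15, C_2 ≅ Z^10.

∂_1: C_1 → C_0 sends each edge [p,q] (with p < q) to q − p. For instance
  ∂[1,6] = [6] − [1].
The resulting 6×15 matrix has rank 5, and its Smith normal form has invariant factors (1,1,1,1,1).

∂_2: C_2 → C_1 acts by ∂[p,q,r] = [q,r] − [p,r] + [p,q]. For instance
  ∂[1,3,5] = [3,5] − [1,5] + [1,3],
  ∂[1,3,6] = [3,6] − [1,6] + [1,3].
The 15×10 boundary matrix has rank 10 and Smith normal form diag(1,1,1,1,1,1,1,1,1,2).

Computing H_k = (kernel of ∂_k) / (image of ∂_{k+1}):

  H_0: rank C_0 − rank ∂_1 = 6 − 5 = 1, and the invariant factors of ∂_1 are all 1, so H_0 = Z.
  H_1: rank ker ∂_1 − rank ∂_2 = (15 − 5) − 10 = 0, and ∂_2 has invariant factor 2 > 1, so H_1 = Z/2.
  H_2: rank ker ∂_2 − rank ∂_3 = (10 − 10) − 0 = 0, and there is no ∂_3, so H_2 = 0.

As a check, the Euler characteristic is 6 − 15 + 10 = 1, which agrees with 1 − 0 + 0 = 1.
(K is a triangulation of the real projective plane RP^2.)

H_0 = Z,  H_1 = Z/2,  H_2 = 0.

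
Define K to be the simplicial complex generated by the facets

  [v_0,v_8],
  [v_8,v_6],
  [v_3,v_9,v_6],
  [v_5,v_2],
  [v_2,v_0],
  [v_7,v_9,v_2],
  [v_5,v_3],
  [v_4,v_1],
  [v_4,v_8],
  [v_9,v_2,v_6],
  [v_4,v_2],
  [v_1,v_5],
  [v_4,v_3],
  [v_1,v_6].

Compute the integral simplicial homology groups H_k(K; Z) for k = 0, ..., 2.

Order the vertices as v_0 < v_1 < v_2 < v_3 < v_4 < v_5 < v_6 < v_7 < v_8 < v_9. Listing each simplex with vertices in this order, K has dimension 2 with simplices:

  0-simplices (10): [v_0], [v_1], [v_2], [v_3], [v_4], [v_5], [v_6], [v_7], [v_8], [v_9]
  1-simplices (18): (18 of them)
  2-simplices (3): [v_2,v_6,v_9], [v_2,v_7,v_9], [v_3,v_6,v_9]

so the chain groups are C_0 ≅ Z^10, C_1 ≅ Z^18, C_2 ≅ Z^3.

∂_1: C_1 → C_0 sends each edge [p,q] (with p < q) to q − p. For instance
  ∂[v_1,v_4] = [v_4] − [v_1].
As a 10×18 matrix over Z this has rank 9, with invariant factors (1,1,1,1,1,1,1,1,1).

Boundary ∂_2: C_2 → C_1 maps a triangle to the signed sum of its edges. For instance
  ∂[v_3,v_6,v_9] = [v_6,v_9] − [v_3,v_9] + [v_3,v_6],
  ∂[v_2,v_7,v_9] = [v_7,v_9] − [v_2,v_9] + [v_2,v_7].
This gives a 18×3 integer matrix of rank 3; reducing to Smith normal form yields diagonal entries (1,1,1).

Now H_k = ker ∂_k / im ∂_{k+1}, so:

  H_0: rank C_0 − rank ∂_1 = 10 − 9 = 1, and the invariant factors of ∂_1 are all 1, so H_0 ≅ Z.
  H_1: rank ker ∂_1 − rank ∂_2 = (18 − 9) − 3 = 6, and the invariant factors of ∂_2 are all 1, so H_1 ≅ Z^6.
  H_2: rank ker ∂_2 − rank ∂_3 = (3 − 3) − 0 = 0, and there is no ∂_3, so H_2 ≅ 0.

H_0 = Z,  H_1 = Z^6,  H_2 = 0.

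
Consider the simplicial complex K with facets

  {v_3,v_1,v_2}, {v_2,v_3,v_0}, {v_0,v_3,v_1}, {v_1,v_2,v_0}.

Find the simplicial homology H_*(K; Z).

H_0 = Z,  H_1 = 0,  H_2 = Z.

Take the total order v_0 < v_1 < v_2 < v_3 on the vertex set. Then K (dimension 2) consists of the simplices:

  0-simplices (4): [v_0], [v_1], [v_2], [v_3]
  1-simplices (6): [v_0,v_1], [v_0,v_2], [v_0,v_3], [v_1,v_2], [v_1,v_3], [v_2,v_3]
  2-simplices (4): [v_0,v_1,v_2], [v_0,v_1,v_3], [v_0,v_2,v_3], [v_1,v_2,v_3]

giving chain groups C_0 ≅ Z^4, C_1 ≅ Z^6, C_2 ≅ Z^4.

The boundary map ∂_1: C_1 → C_0 is given by ∂[p,q] = [q] − [p].
This gives a 4×6 integer matrix of rank 3; reducing to Smith normal form yields diagonal entries (1,1,1).

∂_2: C_2 → C_1 sends each 2-simplex [p,q,r] to [q,r] − [p,r] + [p,q]. For instance
  ∂[v_0,v_1,v_2] = [v_1,v_2] − [v_0,v_2] + [v_0,v_1],
  ∂[v_0,v_1,v_3] = [v_1,v_3] − [v_0,v_3] + [v_0,v_1].
This gives a 6×4 integer matrix of rank 3; reducing to Smith normal form yields diagonal entries (1,1,1).

Computing H_k = (kernel of ∂_k) / (image of ∂_{k+1}):

  H_0: rank C_0 − rank ∂_1 = 4 − 3 = 1, and the invariant factors of ∂_1 are all 1, so H_0 = Z.
  H_1: rank ker ∂_1 − rank ∂_2 = (6 − 3) − 3 = 0, and the invariant factors of ∂_2 are all 1, so H_1 = 0.
  H_2: rank ker ∂_2 − rank ∂_3 = (4 − 3) − 0 = 1, and there is no ∂_3, so H_2 = Z.

As a check, the Euler characteristic is 4 − 6 + 4 = 2, which agrees with 1 − 0 + 1 = 2.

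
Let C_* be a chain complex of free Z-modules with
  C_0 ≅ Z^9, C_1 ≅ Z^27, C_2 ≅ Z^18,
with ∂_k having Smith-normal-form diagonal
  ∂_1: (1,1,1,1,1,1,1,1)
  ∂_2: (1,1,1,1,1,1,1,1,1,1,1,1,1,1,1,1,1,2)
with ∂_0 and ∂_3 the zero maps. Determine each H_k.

H_0: b_0 = 9 − 0 − 8 = 1; torsion from ∂_1 factors > 1: none. So H_0 ≅ Z.
H_1: b_1 = 27 − 8 − 18 = 1; torsion from ∂_2 factors > 1: [2]. So H_1 ≅ Z ⊕ Z/2Z.
H_2: b_2 = 18 − 18 − 0 = 0; torsion from ∂_3 factors > 1: none. So H_2 ≅ 0.

H_0 ≅ Z,  H_1 ≅ Z ⊕ Z/2Z,  H_2 = 0.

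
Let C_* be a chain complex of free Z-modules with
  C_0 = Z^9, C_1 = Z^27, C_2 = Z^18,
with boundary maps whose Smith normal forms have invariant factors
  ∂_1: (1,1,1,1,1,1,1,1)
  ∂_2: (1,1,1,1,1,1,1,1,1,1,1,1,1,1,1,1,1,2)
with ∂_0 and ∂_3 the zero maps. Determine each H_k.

H_0 ≅ Z,  H_1 ≅ Z × Z/2,  H_2 = 0.

H_0: b_0 = 9 − 0 − 8 = 1; torsion from ∂_1 factors > 1: none. So H_0 ≅ Z.
H_1: b_1 = 27 − 8 − 18 = 1; torsion from ∂_2 factors > 1: [2]. So H_1 ≅ Z × Z/2.
H_2: b_2 = 18 − 18 − 0 = 0; torsion from ∂_3 factors > 1: none. So H_2 ≅ 0.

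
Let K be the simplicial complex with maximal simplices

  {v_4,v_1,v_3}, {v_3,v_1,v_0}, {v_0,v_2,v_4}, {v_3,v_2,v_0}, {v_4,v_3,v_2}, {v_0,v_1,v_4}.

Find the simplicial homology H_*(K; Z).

H_0 = Z,  H_1 = 0,  H_2 = Z.

K has 5 vertices, 9 edges, 6 triangles.
rank ∂_0 = 0, rank ∂_1 = 4 ⇒ b_0 = 5 − 0 − 4 = 1; all invariant factors of ∂_1 are 1 so no torsion. So H_0 ≅ Z.
rank ∂_1 = 4, rank ∂_2 = 5 ⇒ b_1 = 9 − 4 − 5 = 0; all invariant factors of ∂_2 are 1 so no torsion. So H_1 ≅ 0.
rank ∂_2 = 5, rank ∂_3 = 0 ⇒ b_2 = 6 − 5 − 0 = 1. So H_2 ≅ Z.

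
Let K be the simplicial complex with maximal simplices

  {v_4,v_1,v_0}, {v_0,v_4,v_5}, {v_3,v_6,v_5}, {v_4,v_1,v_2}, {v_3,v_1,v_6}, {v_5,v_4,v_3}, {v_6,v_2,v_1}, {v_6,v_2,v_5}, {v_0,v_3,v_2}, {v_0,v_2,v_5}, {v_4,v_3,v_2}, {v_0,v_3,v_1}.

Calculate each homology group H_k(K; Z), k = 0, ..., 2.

H_0 = Z,  H_1 = Z/2,  H_2 = 0.

Fix the vertex order v_0 < v_1 < v_2 < v_3 < v_4 < v_5 < v_6 and write every simplex with vertices in increasing order. Then dim K = 2 and the simplices of K are:

  0-simplices (7): [v_0], [v_1], [v_2], [v_3], [v_4], [v_5], [v_6]
  1-simplices (18): (18 of them)
  2-simplices (12): (12 of them)

Hence C_0 ≅ Z^7, C_1 ≅ Z^18, C_2 ≅ Z^12.

Boundary ∂_1: C_1 → C_0 sends each edge [p,q] (with p < q) to q − p.
This gives a 7×18 integer matrix of rank 6; reducing to Smith normal form yields diagonal entries (1,1,1,1,1,1).

∂_2: C_2 → C_1 sends each 2-simplex [p,q,r] to [q,r] − [p,r] + [p,q]. For instance
  ∂[v_0,v_4,v_5] = [v_4,v_5] − [v_0,v_5] + [v_0,v_4],
  ∂[v_1,v_2,v_6] = [v_2,v_6] − [v_1,v_6] + [v_1,v_2].
The 18×12 boundary matrix has rank 12 and Smith normal form diag(1,1,1,1,1,1,1,1,1,1,1,2).

Computing H_k = (kernel of ∂_k) / (image of ∂_{k+1}):

  H_0: rank C_0 − rank ∂_1 = 7 − 6 = 1, and the invariant factors of ∂_1 are all 1, so H_0 ≅ Z.
  H_1: rank ker ∂_1 − rank ∂_2 = (18 − 6) − 12 = 0, and ∂_2 has invariant factor 2 > 1, so H_1 ≅ Z/2.
  H_2: rank ker ∂_2 − rank ∂_3 = (12 − 12) − 0 = 0, and there is no ∂_3, so H_2 ≅ 0.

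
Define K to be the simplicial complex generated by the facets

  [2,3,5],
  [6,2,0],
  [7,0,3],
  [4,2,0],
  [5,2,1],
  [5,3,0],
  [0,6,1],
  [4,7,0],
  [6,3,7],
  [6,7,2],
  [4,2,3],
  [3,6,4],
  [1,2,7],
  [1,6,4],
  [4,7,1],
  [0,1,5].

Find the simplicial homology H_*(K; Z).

H_0 ≅ Z,  H_1 ≅ Z^2,  H_2 ≅ Z.

Take the total order 0 < 1 < 2 < 3 < 4 < 5 < 6 < 7 on the vertex set. Then K (dimension 2) consists of the simplices:

  0-simplices (8): [0], [1], [2], [3], [4], [5], [6], [7]
  1-simplices (24): (24 of them)
  2-simplices (16): [0,1,5], [0,1,6], [0,2,4], [0,2,6], [0,3,5], [0,3,7], [0,4,7], [1,2,5], [1,2,7], [1,4,6], [1,4,7], [2,3,4], [2,3,5], [2,6,7], [3,4,6], [3,6,7]

Hence C_0 ≅ Z^8, C_1 ≅ Z^24, C_2 ≅ Z^16.

The boundary map ∂_1: C_1 → C_0 sends each edge [p,q] (with p < q) to q − p. For instance
  ∂[0,3] = [3] − [0].
The resulting 8×24 matrix has rank 7, and its Smith normal form has invariant factors (1,1,1,1,1,1,1).

The boundary map ∂_2: C_2 → C_1 sends each 2-simplex [p,q,r] to [q,r] − [p,r] + [p,q]. For instance
  ∂[3,6,7] = [6,7] − [3,7] + [3,6],
  ∂[0,2,6] = [2,6] − [0,6] + [0,2].
The 24×16 boundary matrix has rank 15 and Smith normal form diag(1,1,1,1,1,1,1,1,1,1,1,1,1,1,1).

From H_k ≅ ker(∂_k) / im(∂_{k+1}) we obtain:

  H_0: rank C_0 − rank ∂_1 = 8 − 7 = 1, and the invariant factors of ∂_1 are all 1, so H_0 ≅ Z.
  H_1: rank ker ∂_1 − rank ∂_2 = (24 − 7) − 15 = 2, and the invariant factors of ∂_2 are all 1, so H_1 ≅ Z^2.
  H_2: rank ker ∂_2 − rank ∂_3 = (16 − 15) − 0 = 1, and there is no ∂_3, so H_2 ≅ Z.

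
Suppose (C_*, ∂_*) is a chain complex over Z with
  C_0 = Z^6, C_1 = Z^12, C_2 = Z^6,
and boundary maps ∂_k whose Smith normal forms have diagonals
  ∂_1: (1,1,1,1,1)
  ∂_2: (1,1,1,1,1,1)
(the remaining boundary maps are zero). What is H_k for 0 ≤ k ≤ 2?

H_0 ≅ Z,  H_1 ≅ Z,  H_2 = 0.

H_0: b_0 = 6 − 0 − 5 = 1; torsion from ∂_1 factors > 1: none. So H_0 ≅ Z.
H_1: b_1 = 12 − 5 − 6 = 1; torsion from ∂_2 factors > 1: none. So H_1 ≅ Z.
H_2: b_2 = 6 − 6 − 0 = 0; torsion from ∂_3 factors > 1: none. So H_2 ≅ 0.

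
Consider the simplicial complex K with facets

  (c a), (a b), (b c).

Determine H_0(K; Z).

H_0 = Z.

Take the total order a < b < c on the vertex set. Then K (dimension 1) consists of the simplices:

  0-simplices (3): a, b, c
  1-simplices (3): ab, ac, bc

Hence C_0 ≅ Z^3, C_1 ≅ Z^3.

The boundary map ∂_1: C_1 → C_0 is given by ∂[p,q] = [q] − [p].
The 3×3 boundary matrix has rank 2 and Smith normal form diag(1,1).

From H_k ≅ ker(∂_k) / im(∂_{k+1}) we obtain:

  H_0: rank C_0 − rank ∂_1 = 3 − 2 = 1, and the invariant factors of ∂_1 are all 1, so H_0 ≅ Z.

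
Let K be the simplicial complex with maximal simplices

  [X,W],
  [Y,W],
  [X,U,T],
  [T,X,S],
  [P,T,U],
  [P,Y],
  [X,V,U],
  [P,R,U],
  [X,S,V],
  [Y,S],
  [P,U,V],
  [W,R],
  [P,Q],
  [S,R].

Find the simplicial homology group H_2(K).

Take the total order P < Q < R < S < T < U < V < W < X < Y on the vertex set. Then K (dimension 2) consists of the simplices:

  0-simplices (10): P, Q, R, S, T, U, V, W, X, Y
  1-simplices (20): PQ, PR, PT, PU, PV, PY, RS, RU, RW, ST, SV, SX, SY, TU, TX, UV, UX, VX, WX, WY
  2-simplices (7): PRU, PTU, PUV, STX, SVX, TUX, UVX

Hence C_0 ≅ Z^10, C_1 ≅ Z^20, C_2 ≅ Z^7.

The boundary map ∂_1: C_1 → C_0 sends each edge [p,q] (with p < q) to q − p.
As a 10×20 matrix over Z this has rank 9, with invariant factors (1,1,1,1,1,1,1,1,1).

∂_2: C_2 → C_1 maps a triangle to the signed sum of its edges. For instance
  ∂PUV = UV − PV + PU,
  ∂UVX = VX − UX + UV.
The 20×7 boundary matrix has rank 7 and Smith normal form diag(1,1,1,1,1,1,1).

Computing H_k = (kernel of ∂_k) / (image of ∂_{k+1}):

  H_2: rank ker ∂_2 − rank ∂_3 = (7 − 7) − 0 = 0, and there is no ∂_3, so H_2 = 0.

H_2 = 0.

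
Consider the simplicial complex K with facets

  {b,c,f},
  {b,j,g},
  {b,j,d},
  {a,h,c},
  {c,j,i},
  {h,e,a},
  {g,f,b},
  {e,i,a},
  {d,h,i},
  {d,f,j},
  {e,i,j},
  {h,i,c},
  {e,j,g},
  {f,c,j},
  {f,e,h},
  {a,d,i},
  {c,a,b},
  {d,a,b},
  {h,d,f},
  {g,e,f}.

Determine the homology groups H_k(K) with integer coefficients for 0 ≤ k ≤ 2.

Fix the vertex order a < b < c < d < e < f < g < h < i < j and write every simplex with vertices in increasing order. Then dim K = 2 and the simplices of K are:

  0-simplices (10): a, b, c, d, e, f, g, h, i, j
  1-simplices (30): ab, ac, ad, ae, ah, ai, bc, bd, bf, bg, bj, cf, ch, ci, cj, df, dh, di, dj, ef, eg, eh, ei, ej, fg, fh, fj, gj, hi, ij
  2-simplices (20): abc, abd, ach, adi, aeh, aei, bcf, bdj, bfg, bgj, cfj, chi, cij, dfh, dfj, dhi, efg, efh, egj, eij

Hence C_0 ≅ Z^10, C_1 ≅ Z^30, C_2 ≅ Z^20.

Boundary ∂_1: C_1 → C_0 sends each edge [p,q] (with p < q) to q − p.
This gives a 10×30 integer matrix of rank 9; reducing to Smith normal form yields diagonal entries (1,1,1,1,1,1,1,1,1).

Boundary ∂_2: C_2 → C_1 maps a triangle to the signed sum of its edges. For instance
  ∂dfj = fj − dj + df,
  ∂cfj = fj − cj + cf.
As a 30×20 matrix over Z this has rank 20, with invariant factors (1,1,1,1,1,1,1,1,1,1,1,1,1,1,1,1,1,1,1,2).

From H_k ≅ ker(∂_k) / im(∂_{k+1}) we obtain:

  H_0: rank C_0 − rank ∂_1 = 10 − 9 = 1, and the invariant factors of ∂_1 are all 1, so H_0 ≅ Z.
  H_1: rank ker ∂_1 − rank ∂_2 = (30 − 9) − 20 = 1, and ∂_2 has invariant factor 2 > 1, so H_1 ≅ Z ⊕ Z_2.
  H_2: rank ker ∂_2 − rank ∂_3 = (20 − 20) − 0 = 0, and there is no ∂_3, so H_2 ≅ 0.

(K is a triangulation of the Klein bottle.)

H_0 ≅ Z,  H_1 ≅ Z ⊕ Z_2,  H_2 = 0.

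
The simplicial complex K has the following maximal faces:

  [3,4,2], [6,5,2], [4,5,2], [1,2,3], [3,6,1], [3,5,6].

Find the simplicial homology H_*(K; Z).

H_0 = Z,  H_1 = Z,  H_2 = 0.

K has 6 vertices, 12 edges, 6 triangles.
rank ∂_0 = 0, rank ∂_1 = 5 ⇒ b_0 = 6 − 0 − 5 = 1; all invariant factors of ∂_1 are 1 so no torsion. So H_0 = Z.
rank ∂_1 = 5, rank ∂_2 = 6 ⇒ b_1 = 12 − 5 − 6 = 1; all invariant factors of ∂_2 are 1 so no torsion. So H_1 = Z.
rank ∂_2 = 6, rank ∂_3 = 0 ⇒ b_2 = 6 − 6 − 0 = 0. So H_2 = 0.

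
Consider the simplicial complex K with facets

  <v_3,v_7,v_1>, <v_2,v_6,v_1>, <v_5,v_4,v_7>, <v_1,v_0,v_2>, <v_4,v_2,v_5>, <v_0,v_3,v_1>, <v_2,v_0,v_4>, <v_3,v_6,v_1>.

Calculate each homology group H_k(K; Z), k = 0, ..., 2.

K has 8 vertices, 16 edges, 8 triangles.
rank ∂_0 = 0, rank ∂_1 = 7 ⇒ b_0 = 8 − 0 − 7 = 1; all invariant factors of ∂_1 are 1 so no torsion. So H_0 ≅ Z.
rank ∂_1 = 7, rank ∂_2 = 8 ⇒ b_1 = 16 − 7 − 8 = 1; all invariant factors of ∂_2 are 1 so no torsion. So H_1 ≅ Z.
rank ∂_2 = 8, rank ∂_3 = 0 ⇒ b_2 = 8 − 8 − 0 = 0. So H_2 ≅ 0.

H_0 ≅ Z,  H_1 ≅ Z,  H_2 = 0.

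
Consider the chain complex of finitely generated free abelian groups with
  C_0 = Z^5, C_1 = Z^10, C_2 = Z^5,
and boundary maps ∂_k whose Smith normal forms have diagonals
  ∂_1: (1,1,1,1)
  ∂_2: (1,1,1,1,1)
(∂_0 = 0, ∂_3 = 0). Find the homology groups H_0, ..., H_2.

H_0 ≅ Z,  H_1 ≅ Z,  H_2 = 0.

H_0: b_0 = 5 − 0 − 4 = 1; torsion from ∂_1 factors > 1: none. So H_0 ≅ Z.
H_1: b_1 = 10 − 4 − 5 = 1; torsion from ∂_2 factors > 1: none. So H_1 ≅ Z.
H_2: b_2 = 5 − 5 − 0 = 0; torsion from ∂_3 factors > 1: none. So H_2 ≅ 0.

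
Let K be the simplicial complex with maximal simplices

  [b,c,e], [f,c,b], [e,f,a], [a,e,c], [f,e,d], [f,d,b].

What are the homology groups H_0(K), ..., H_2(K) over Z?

H_0 ≅ Z,  H_1 ≅ Z,  H_2 = 0.

K has 6 vertices, 12 edges, 6 triangles.
rank ∂_0 = 0, rank ∂_1 = 5 ⇒ b_0 = 6 − 0 − 5 = 1; all invariant factors of ∂_1 are 1 so no torsion. So H_0 ≅ Z.
rank ∂_1 = 5, rank ∂_2 = 6 ⇒ b_1 = 12 − 5 − 6 = 1; all invariant factors of ∂_2 are 1 so no torsion. So H_1 ≅ Z.
rank ∂_2 = 6, rank ∂_3 = 0 ⇒ b_2 = 6 − 6 − 0 = 0. So H_2 ≅ 0.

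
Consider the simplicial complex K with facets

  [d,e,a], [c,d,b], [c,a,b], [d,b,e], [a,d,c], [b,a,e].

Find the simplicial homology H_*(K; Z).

H_0 ≅ Z,  H_1 = 0,  H_2 ≅ Z.

K has 5 vertices, 9 edges, 6 triangles.
rank ∂_0 = 0, rank ∂_1 = 4 ⇒ b_0 = 5 − 0 − 4 = 1; all invariant factors of ∂_1 are 1 so no torsion. So H_0 = Z.
rank ∂_1 = 4, rank ∂_2 = 5 ⇒ b_1 = 9 − 4 − 5 = 0; all invariant factors of ∂_2 are 1 so no torsion. So H_1 = 0.
rank ∂_2 = 5, rank ∂_3 = 0 ⇒ b_2 = 6 − 5 − 0 = 1. So H_2 = Z.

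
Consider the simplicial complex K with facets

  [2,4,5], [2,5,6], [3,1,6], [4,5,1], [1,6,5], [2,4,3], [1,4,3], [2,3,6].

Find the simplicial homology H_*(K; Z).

H_0 = Z,  H_1 = 0,  H_2 = Z.

Fix the vertex order 1 < 2 < 3 < 4 < 5 < 6 and write every simplex with vertices in increasing order. Then dim K = 2 and the simplices of K are:

  0-simplices (6): [1], [2], [3], [4], [5], [6]
  1-simplices (12): [1,3], [1,4], [1,5], [1,6], [2,3], [2,4], [2,5], [2,6], [3,4], [3,6], [4,5], [5,6]
  2-simplices (8): [1,3,4], [1,3,6], [1,4,5], [1,5,6], [2,3,4], [2,3,6], [2,4,5], [2,5,6]

so the chain groups are C_0 ≅ Z^6, C_1 ≅ Z^12, C_2 ≅ Z^8.

Boundary ∂_1: C_1 → C_0 is given by ∂[p,q] = [q] − [p].
The resulting 6×12 matrix has rank 5, and its Smith normal form has invariant factors (1,1,1,1,1).

The boundary map ∂_2: C_2 → C_1 maps a triangle to the signed sum of its edges. For instance
  ∂[2,3,4] = [3,4] − [2,4] + [2,3],
  ∂[1,3,6] = [3,6] − [1,6] + [1,3].
The resulting 12×8 matrix has rank 7, and its Smith normal form has invariant factors (1,1,1,1,1,1,1).

Now H_k = ker ∂_k / im ∂_{k+1}, so:

  H_0: rank C_0 − rank ∂_1 = 6 − 5 = 1, and the invariant factors of ∂_1 are all 1, so H_0 ≅ Z.
  H_1: rank ker ∂_1 − rank ∂_2 = (12 − 5) − 7 = 0, and the invariant factors of ∂_2 are all 1, so H_1 ≅ 0.
  H_2: rank ker ∂_2 − rank ∂_3 = (8 − 7) − 0 = 1, and there is no ∂_3, so H_2 ≅ Z.

(K is a triangulation of the 2-sphere S^2.)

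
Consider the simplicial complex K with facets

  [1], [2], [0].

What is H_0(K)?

H_0 ≅ Z^3.

Fix the vertex order 0 < 1 < 2 and write every simplex with vertices in increasing order. Then dim K = 0 and the simplices of K are:

  0-simplices (3): [0], [1], [2]

so the chain groups are C_0 ≅ Z^3.

From H_k ≅ ker(∂_k) / im(∂_{k+1}) we obtain:

  H_0: rank C_0 − rank ∂_1 = 3 − 0 = 3, and there is no ∂_1, so H_0 ≅ Z^3.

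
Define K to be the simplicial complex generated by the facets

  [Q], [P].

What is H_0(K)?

K has 2 vertices.
rank ∂_0 = 0, rank ∂_1 = 0 ⇒ b_0 = 2 − 0 − 0 = 2. So H_0 = Z^2.

H_0 = Z^2.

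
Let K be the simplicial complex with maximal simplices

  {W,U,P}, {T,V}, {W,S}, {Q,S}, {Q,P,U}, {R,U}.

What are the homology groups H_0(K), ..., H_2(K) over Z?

H_0 ≅ Z^2,  H_1 ≅ Z,  H_2 = 0.

We work with the vertex ordering P < Q < R < S < T < U < V < W. The simplices of K, each written with vertices in increasing order, are:

  0-simplices (8): P, Q, R, S, T, U, V, W
  1-simplices (9): PQ, PU, PW, QS, QU, RU, SW, TV, UW
  2-simplices (2): PQU, PUW

giving chain groups C_0 ≅ Z^8, C_1 ≅ Z^9, C_2 ≅ Z^2.

∂_1: C_1 → C_0 sends each edge [p,q] (with p < q) to q − p. For instance
  ∂PW = W − P.
This gives a 8×9 integer matrix of rank 6; reducing to Smith normal form yields diagonal entries (1,1,1,1,1,1).

∂_2: C_2 → C_1 maps a triangle to the signed sum of its edges. For instance
  ∂PUW = UW − PW + PU,
  ∂PQU = QU − PU + PQ.
As a 9×2 matrix over Z this has rank 2, with invariant factors (1,1).

Now H_k = ker ∂_k / im ∂_{k+1}, so:

  H_0: rank C_0 − rank ∂_1 = 8 − 6 = 2, and the invariant factors of ∂_1 are all 1, so H_0 = Z^2.
  H_1: rank ker ∂_1 − rank ∂_2 = (9 − 6) − 2 = 1, and the invariant factors of ∂_2 are all 1, so H_1 = Z.
  H_2: rank ker ∂_2 − rank ∂_3 = (2 − 2) − 0 = 0, and there is no ∂_3, so H_2 = 0.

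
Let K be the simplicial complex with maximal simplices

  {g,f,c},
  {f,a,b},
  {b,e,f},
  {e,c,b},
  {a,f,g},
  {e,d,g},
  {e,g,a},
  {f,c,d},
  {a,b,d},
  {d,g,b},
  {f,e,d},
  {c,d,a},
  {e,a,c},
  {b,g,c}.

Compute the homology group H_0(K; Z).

H_0 = Z.

We work with the vertex ordering a < b < c < d < e < f < g. The simplices of K, each written with vertices in increasing order, are:

  0-simplices (7): a, b, c, d, e, f, g
  1-simplices (21): ab, ac, ad, ae, af, ag, bc, bd, be, bf, bg, cd, ce, cf, cg, de, df, dg, ef, eg, fg
  2-simplices (14): abd, abf, acd, ace, aeg, afg, bce, bcg, bdg, bef, cdf, cfg, def, deg

giving chain groups C_0 ≅ Z^7, C_1 ≅ Z^21, C_2 ≅ Z^14.

The boundary map ∂_1: C_1 → C_0 is given by ∂[p,q] = [q] − [p]. For instance
  ∂df = f − d.
This gives a 7×21 integer matrix of rank 6; reducing to Smith normal form yields diagonal entries (1,1,1,1,1,1).

∂_2: C_2 → C_1 maps a triangle to the signed sum of its edges. For instance
  ∂def = ef − df + de,
  ∂afg = fg − ag + af.
This gives a 21×14 integer matrix of rank 13; reducing to Smith normal form yields diagonal entries (1,1,1,1,1,1,1,1,1,1,1,1,1).

Reading off H_k = ker ∂_k / im ∂_{k+1}:

  H_0: rank C_0 − rank ∂_1 = 7 − 6 = 1, and the invariant factors of ∂_1 are all 1, so H_0 ≅ Z.

(K is a triangulation of the torus T^2.)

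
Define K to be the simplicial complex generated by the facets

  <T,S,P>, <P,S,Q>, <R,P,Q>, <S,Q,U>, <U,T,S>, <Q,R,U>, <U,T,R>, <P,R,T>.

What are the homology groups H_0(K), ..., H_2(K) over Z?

K has 6 vertices, 12 edges, 8 triangles.
rank ∂_0 = 0, rank ∂_1 = 5 ⇒ b_0 = 6 − 0 − 5 = 1; all invariant factors of ∂_1 are 1 so no torsion. So H_0 ≅ Z.
rank ∂_1 = 5, rank ∂_2 = 7 ⇒ b_1 = 12 − 5 − 7 = 0; all invariant factors of ∂_2 are 1 so no torsion. So H_1 ≅ 0.
rank ∂_2 = 7, rank ∂_3 = 0 ⇒ b_2 = 8 − 7 − 0 = 1. So H_2 ≅ Z.

H_0 ≅ Z,  H_1 = 0,  H_2 ≅ Z.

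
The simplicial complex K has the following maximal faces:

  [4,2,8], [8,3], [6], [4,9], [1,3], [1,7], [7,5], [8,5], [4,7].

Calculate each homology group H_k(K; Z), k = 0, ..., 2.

H_0 ≅ Z^2,  H_1 ≅ Z^2,  H_2 = 0.

K has 9 vertices, 10 edges, 1 triangle.
rank ∂_0 = 0, rank ∂_1 = 7 ⇒ b_0 = 9 − 0 − 7 = 2; all invariant factors of ∂_1 are 1 so no torsion. So H_0 ≅ Z^2.
rank ∂_1 = 7, rank ∂_2 = 1 ⇒ b_1 = 10 − 7 − 1 = 2; all invariant factors of ∂_2 are 1 so no torsion. So H_1 ≅ Z^2.
rank ∂_2 = 1, rank ∂_3 = 0 ⇒ b_2 = 1 − 1 − 0 = 0. So H_2 ≅ 0.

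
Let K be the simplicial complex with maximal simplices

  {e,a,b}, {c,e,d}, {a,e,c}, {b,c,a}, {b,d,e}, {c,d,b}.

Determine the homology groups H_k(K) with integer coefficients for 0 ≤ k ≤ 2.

H_0 = Z,  H_1 = 0,  H_2 = Z.

Take the total order a < b < c < d < e on the vertex set. Then K (dimension 2) consists of the simplices:

  0-simplices (5): a, b, c, d, e
  1-simplices (9): ab, ac, ae, bc, bd, be, cd, ce, de
  2-simplices (6): abc, abe, ace, bcd, bde, cde

Hence C_0 ≅ Z^5, C_1 ≅ Z^9, C_2 ≅ Z^6.

∂_1: C_1 → C_0 maps an edge to its endpoints' difference, ∂[p,q] = q − p.
The resulting 5×9 matrix has rank 4, and its Smith normal form has invariant factors (1,1,1,1).

Boundary ∂_2: C_2 → C_1 acts by ∂[p,q,r] = [q,r] − [p,r] + [p,q]. For instance
  ∂bcd = cd − bd + bc,
  ∂bde = de − be + bd.
The 9×6 boundary matrix has rank 5 and Smith normal form diag(1,1,1,1,1).

From H_k ≅ ker(∂_k) / im(∂_{k+1}) we obtain:

  H_0: rank C_0 − rank ∂_1 = 5 − 4 = 1, and the invariant factors of ∂_1 are all 1, so H_0 ≅ Z.
  H_1: rank ker ∂_1 − rank ∂_2 = (9 − 4) − 5 = 0, and the invariant factors of ∂_2 are all 1, so H_1 ≅ 0.
  H_2: rank ker ∂_2 − rank ∂_3 = (6 − 5) − 0 = 1, and there is no ∂_3, so H_2 ≅ Z.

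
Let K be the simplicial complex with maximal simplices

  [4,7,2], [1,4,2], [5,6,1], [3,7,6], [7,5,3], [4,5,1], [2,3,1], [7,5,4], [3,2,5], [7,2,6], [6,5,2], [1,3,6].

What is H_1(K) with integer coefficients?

Take the total order 1 < 2 < 3 < 4 < 5 < 6 < 7 on the vertex set. Then K (dimension 2) consists of the simplices:

  0-simplices (7): [1], [2], [3], [4], [5], [6], [7]
  1-simplices (18): [1,2], [1,3], [1,4], [1,5], [1,6], [2,3], [2,4], [2,5], [2,6], [2,7], [3,5], [3,6], [3,7], [4,5], [4,7], [5,6], [5,7], [6,7]
  2-simplices (12): [1,2,3], [1,2,4], [1,3,6], [1,4,5], [1,5,6], [2,3,5], [2,4,7], [2,5,6], [2,6,7], [3,5,7], [3,6,7], [4,5,7]

Hence C_0 ≅ Z^7, C_1 ≅ Z^18, C_2 ≅ Z^12.

∂_1: C_1 → C_0 maps an edge to its endpoints' difference, ∂[p,q] = q − p.
The resulting 7×18 matrix has rank 6, and its Smith normal form has invariant factors (1,1,1,1,1,1).

∂_2: C_2 → C_1 acts by ∂[p,q,r] = [q,r] − [p,r] + [p,q]. For instance
  ∂[2,6,7] = [6,7] − [2,7] + [2,6],
  ∂[2,3,5] = [3,5] − [2,5] + [2,3].
The resulting 18×12 matrix has rank 12, and its Smith normal form has invariant factors (1,1,1,1,1,1,1,1,1,1,1,2).

Now H_k = ker ∂_k / im ∂_{k+1}, so:

  H_1: rank ker ∂_1 − rank ∂_2 = (18 − 6) − 12 = 0, and ∂_2 has invariant factor 2 > 1, so H_1 = Z/2Z.

H_1 ≅ Z/2Z.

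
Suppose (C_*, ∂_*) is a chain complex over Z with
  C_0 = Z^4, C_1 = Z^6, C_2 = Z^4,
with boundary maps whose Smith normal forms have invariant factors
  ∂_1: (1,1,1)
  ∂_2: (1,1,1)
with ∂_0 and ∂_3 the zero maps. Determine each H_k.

H_0: b_0 = 4 − 0 − 3 = 1; torsion from ∂_1 factors > 1: none. So H_0 ≅ Z.
H_1: b_1 = 6 − 3 − 3 = 0; torsion from ∂_2 factors > 1: none. So H_1 ≅ 0.
H_2: b_2 = 4 − 3 − 0 = 1; torsion from ∂_3 factors > 1: none. So H_2 ≅ Z.

H_0 ≅ Z,  H_1 = 0,  H_2 ≅ Z.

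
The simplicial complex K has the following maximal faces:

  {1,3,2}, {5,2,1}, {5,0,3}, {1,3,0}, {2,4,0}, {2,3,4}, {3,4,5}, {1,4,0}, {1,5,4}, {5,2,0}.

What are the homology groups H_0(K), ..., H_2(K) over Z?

H_0 ≅ Z,  H_1 ≅ Z_2,  H_2 = 0.

Order the vertices as 0 < 1 < 2 < 3 < 4 < 5. Listing each simplex with vertices in this order, K has dimension 2 with simplices:

  0-simplices (6): [0], [1], [2], [3], [4], [5]
  1-simplices (15): [0,1], [0,2], [0,3], [0,4], [0,5], [1,2], [1,3], [1,4], [1,5], [2,3], [2,4], [2,5], [3,4], [3,5], [4,5]
  2-simplices (10): [0,1,3], [0,1,4], [0,2,4], [0,2,5], [0,3,5], [1,2,3], [1,2,5], [1,4,5], [2,3,4], [3,4,5]

giving chain groups C_0 ≅ Z^6, C_1 ≅ Z^15, C_2 ≅ Z^10.

The boundary map ∂_1: C_1 → C_0 is given by ∂[p,q] = [q] − [p]. For instance
  ∂[4,5] = [5] − [4].
The resulting 6×15 matrix has rank 5, and its Smith normal form has invariant factors (1,1,1,1,1).

The boundary map ∂_2: C_2 → C_1 acts by ∂[p,q,r] = [q,r] − [p,r] + [p,q]. For instance
  ∂[2,3,4] = [3,4] − [2,4] + [2,3],
  ∂[0,1,3] = [1,3] − [0,3] + [0,1].
The 15×10 boundary matrix has rank 10 and Smith normal form diag(1,1,1,1,1,1,1,1,1,2).

Computing H_k = (kernel of ∂_k) / (image of ∂_{k+1}):

  H_0: rank C_0 − rank ∂_1 = 6 − 5 = 1, and the invariant factors of ∂_1 are all 1, so H_0 = Z.
  H_1: rank ker ∂_1 − rank ∂_2 = (15 − 5) − 10 = 0, and ∂_2 has invariant factor 2 > 1, so H_1 = Z_2.
  H_2: rank ker ∂_2 − rank ∂_3 = (10 − 10) − 0 = 0, and there is no ∂_3, so H_2 = 0.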